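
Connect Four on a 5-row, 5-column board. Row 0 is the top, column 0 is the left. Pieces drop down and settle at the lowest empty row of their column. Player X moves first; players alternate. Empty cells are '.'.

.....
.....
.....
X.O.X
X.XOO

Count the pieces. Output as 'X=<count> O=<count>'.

X=4 O=3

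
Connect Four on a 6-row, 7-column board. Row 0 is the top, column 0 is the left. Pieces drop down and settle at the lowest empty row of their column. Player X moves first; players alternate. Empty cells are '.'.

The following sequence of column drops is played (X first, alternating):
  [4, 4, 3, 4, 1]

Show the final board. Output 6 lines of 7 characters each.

Move 1: X drops in col 4, lands at row 5
Move 2: O drops in col 4, lands at row 4
Move 3: X drops in col 3, lands at row 5
Move 4: O drops in col 4, lands at row 3
Move 5: X drops in col 1, lands at row 5

Answer: .......
.......
.......
....O..
....O..
.X.XX..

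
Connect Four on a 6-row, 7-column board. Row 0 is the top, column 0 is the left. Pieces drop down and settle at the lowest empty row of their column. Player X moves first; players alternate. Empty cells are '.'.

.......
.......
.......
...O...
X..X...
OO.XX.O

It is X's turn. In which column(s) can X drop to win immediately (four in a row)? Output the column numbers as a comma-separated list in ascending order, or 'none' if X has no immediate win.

Answer: none

Derivation:
col 0: drop X → no win
col 1: drop X → no win
col 2: drop X → no win
col 3: drop X → no win
col 4: drop X → no win
col 5: drop X → no win
col 6: drop X → no win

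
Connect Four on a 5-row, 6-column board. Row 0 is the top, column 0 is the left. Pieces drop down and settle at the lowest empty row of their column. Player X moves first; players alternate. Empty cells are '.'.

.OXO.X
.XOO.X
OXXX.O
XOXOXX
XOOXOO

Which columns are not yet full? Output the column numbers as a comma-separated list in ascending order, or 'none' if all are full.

col 0: top cell = '.' → open
col 1: top cell = 'O' → FULL
col 2: top cell = 'X' → FULL
col 3: top cell = 'O' → FULL
col 4: top cell = '.' → open
col 5: top cell = 'X' → FULL

Answer: 0,4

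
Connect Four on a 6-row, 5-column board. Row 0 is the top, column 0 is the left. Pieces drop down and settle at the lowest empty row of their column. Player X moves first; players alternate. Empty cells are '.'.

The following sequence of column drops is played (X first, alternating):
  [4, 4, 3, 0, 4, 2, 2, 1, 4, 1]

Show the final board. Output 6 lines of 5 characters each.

Answer: .....
.....
....X
....X
.OX.O
OOOXX

Derivation:
Move 1: X drops in col 4, lands at row 5
Move 2: O drops in col 4, lands at row 4
Move 3: X drops in col 3, lands at row 5
Move 4: O drops in col 0, lands at row 5
Move 5: X drops in col 4, lands at row 3
Move 6: O drops in col 2, lands at row 5
Move 7: X drops in col 2, lands at row 4
Move 8: O drops in col 1, lands at row 5
Move 9: X drops in col 4, lands at row 2
Move 10: O drops in col 1, lands at row 4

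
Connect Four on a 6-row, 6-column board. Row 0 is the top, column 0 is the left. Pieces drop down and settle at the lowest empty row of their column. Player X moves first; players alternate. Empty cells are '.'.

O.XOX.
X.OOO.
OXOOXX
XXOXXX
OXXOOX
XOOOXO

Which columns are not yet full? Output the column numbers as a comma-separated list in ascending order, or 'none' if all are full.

col 0: top cell = 'O' → FULL
col 1: top cell = '.' → open
col 2: top cell = 'X' → FULL
col 3: top cell = 'O' → FULL
col 4: top cell = 'X' → FULL
col 5: top cell = '.' → open

Answer: 1,5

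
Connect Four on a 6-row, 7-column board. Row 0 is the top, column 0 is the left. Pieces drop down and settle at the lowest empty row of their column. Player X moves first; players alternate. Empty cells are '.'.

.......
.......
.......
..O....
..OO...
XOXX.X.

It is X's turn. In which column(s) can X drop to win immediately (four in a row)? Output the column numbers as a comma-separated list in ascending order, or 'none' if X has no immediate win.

Answer: 4

Derivation:
col 0: drop X → no win
col 1: drop X → no win
col 2: drop X → no win
col 3: drop X → no win
col 4: drop X → WIN!
col 5: drop X → no win
col 6: drop X → no win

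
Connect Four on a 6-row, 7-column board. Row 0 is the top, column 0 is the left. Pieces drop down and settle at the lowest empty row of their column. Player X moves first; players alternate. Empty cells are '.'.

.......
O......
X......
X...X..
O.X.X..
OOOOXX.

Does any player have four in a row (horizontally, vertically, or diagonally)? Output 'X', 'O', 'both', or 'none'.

O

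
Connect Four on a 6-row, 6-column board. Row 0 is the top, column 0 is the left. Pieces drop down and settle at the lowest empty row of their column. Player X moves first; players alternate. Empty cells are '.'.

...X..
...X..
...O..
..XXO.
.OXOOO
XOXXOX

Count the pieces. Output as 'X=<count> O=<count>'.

X=9 O=8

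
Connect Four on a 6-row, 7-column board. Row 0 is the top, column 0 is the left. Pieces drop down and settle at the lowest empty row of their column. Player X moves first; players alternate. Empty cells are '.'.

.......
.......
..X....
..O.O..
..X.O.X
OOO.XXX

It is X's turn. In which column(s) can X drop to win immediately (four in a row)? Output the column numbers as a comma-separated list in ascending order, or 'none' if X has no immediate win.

col 0: drop X → no win
col 1: drop X → no win
col 2: drop X → no win
col 3: drop X → WIN!
col 4: drop X → no win
col 5: drop X → no win
col 6: drop X → no win

Answer: 3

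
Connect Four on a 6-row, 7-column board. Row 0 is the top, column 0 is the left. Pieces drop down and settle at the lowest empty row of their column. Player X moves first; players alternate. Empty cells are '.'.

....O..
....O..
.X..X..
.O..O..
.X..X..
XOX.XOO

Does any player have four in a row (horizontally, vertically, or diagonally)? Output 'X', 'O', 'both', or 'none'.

none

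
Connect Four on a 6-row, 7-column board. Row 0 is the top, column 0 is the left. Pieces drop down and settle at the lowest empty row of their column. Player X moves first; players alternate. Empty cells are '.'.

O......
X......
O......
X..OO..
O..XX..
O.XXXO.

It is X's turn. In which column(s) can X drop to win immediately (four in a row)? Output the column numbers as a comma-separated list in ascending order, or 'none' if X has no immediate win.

Answer: 1

Derivation:
col 1: drop X → WIN!
col 2: drop X → no win
col 3: drop X → no win
col 4: drop X → no win
col 5: drop X → no win
col 6: drop X → no win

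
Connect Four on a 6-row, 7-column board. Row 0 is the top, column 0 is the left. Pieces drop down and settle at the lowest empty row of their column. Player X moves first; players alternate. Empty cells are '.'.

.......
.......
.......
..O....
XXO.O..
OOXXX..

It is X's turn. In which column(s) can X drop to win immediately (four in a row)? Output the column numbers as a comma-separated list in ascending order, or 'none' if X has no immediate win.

col 0: drop X → no win
col 1: drop X → no win
col 2: drop X → no win
col 3: drop X → no win
col 4: drop X → no win
col 5: drop X → WIN!
col 6: drop X → no win

Answer: 5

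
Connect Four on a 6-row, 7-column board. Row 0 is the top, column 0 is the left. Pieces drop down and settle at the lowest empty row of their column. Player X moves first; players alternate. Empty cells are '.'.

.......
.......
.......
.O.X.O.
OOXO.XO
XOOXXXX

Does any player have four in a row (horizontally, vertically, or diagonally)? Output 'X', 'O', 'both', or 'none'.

X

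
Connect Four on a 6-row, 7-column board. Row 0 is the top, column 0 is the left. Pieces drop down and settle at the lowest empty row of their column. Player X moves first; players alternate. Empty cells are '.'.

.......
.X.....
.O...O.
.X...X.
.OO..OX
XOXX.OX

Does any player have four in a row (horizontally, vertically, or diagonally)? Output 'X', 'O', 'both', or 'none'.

none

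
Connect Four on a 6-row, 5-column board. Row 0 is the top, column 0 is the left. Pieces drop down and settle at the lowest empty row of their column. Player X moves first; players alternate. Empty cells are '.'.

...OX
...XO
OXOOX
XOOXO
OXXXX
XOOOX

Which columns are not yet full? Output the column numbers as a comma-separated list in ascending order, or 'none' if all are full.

Answer: 0,1,2

Derivation:
col 0: top cell = '.' → open
col 1: top cell = '.' → open
col 2: top cell = '.' → open
col 3: top cell = 'O' → FULL
col 4: top cell = 'X' → FULL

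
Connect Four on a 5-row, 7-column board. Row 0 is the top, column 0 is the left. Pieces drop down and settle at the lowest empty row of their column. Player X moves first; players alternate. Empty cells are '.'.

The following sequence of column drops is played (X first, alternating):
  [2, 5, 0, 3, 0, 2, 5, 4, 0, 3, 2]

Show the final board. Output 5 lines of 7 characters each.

Move 1: X drops in col 2, lands at row 4
Move 2: O drops in col 5, lands at row 4
Move 3: X drops in col 0, lands at row 4
Move 4: O drops in col 3, lands at row 4
Move 5: X drops in col 0, lands at row 3
Move 6: O drops in col 2, lands at row 3
Move 7: X drops in col 5, lands at row 3
Move 8: O drops in col 4, lands at row 4
Move 9: X drops in col 0, lands at row 2
Move 10: O drops in col 3, lands at row 3
Move 11: X drops in col 2, lands at row 2

Answer: .......
.......
X.X....
X.OO.X.
X.XOOO.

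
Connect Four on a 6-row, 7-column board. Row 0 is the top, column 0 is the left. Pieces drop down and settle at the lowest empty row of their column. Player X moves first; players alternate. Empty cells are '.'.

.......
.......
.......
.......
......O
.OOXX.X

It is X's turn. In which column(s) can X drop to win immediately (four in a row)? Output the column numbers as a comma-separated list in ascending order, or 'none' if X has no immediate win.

col 0: drop X → no win
col 1: drop X → no win
col 2: drop X → no win
col 3: drop X → no win
col 4: drop X → no win
col 5: drop X → WIN!
col 6: drop X → no win

Answer: 5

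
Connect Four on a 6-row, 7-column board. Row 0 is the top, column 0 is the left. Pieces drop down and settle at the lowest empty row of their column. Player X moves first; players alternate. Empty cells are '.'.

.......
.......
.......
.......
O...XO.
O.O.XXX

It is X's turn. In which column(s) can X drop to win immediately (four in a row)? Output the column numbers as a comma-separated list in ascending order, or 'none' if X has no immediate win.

Answer: 3

Derivation:
col 0: drop X → no win
col 1: drop X → no win
col 2: drop X → no win
col 3: drop X → WIN!
col 4: drop X → no win
col 5: drop X → no win
col 6: drop X → no win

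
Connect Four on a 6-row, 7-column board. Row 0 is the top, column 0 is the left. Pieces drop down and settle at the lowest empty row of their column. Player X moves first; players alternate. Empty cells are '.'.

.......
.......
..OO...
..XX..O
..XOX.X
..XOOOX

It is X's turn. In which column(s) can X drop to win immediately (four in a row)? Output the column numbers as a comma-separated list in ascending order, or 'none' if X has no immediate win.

col 0: drop X → no win
col 1: drop X → no win
col 2: drop X → no win
col 3: drop X → no win
col 4: drop X → no win
col 5: drop X → no win
col 6: drop X → no win

Answer: none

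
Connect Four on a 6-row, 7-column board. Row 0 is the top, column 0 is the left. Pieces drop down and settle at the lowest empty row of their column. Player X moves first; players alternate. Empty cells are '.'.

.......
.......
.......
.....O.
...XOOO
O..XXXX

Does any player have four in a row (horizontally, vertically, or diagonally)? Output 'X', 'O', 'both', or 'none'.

X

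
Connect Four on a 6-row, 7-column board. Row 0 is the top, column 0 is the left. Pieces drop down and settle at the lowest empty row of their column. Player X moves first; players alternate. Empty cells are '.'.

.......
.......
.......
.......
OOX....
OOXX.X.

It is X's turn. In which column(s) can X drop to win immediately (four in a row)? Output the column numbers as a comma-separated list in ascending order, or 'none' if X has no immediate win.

Answer: 4

Derivation:
col 0: drop X → no win
col 1: drop X → no win
col 2: drop X → no win
col 3: drop X → no win
col 4: drop X → WIN!
col 5: drop X → no win
col 6: drop X → no win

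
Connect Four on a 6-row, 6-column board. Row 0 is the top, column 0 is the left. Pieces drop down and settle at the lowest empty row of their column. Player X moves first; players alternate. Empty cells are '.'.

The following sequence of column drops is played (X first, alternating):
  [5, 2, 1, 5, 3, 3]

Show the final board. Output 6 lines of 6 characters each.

Answer: ......
......
......
......
...O.O
.XOX.X

Derivation:
Move 1: X drops in col 5, lands at row 5
Move 2: O drops in col 2, lands at row 5
Move 3: X drops in col 1, lands at row 5
Move 4: O drops in col 5, lands at row 4
Move 5: X drops in col 3, lands at row 5
Move 6: O drops in col 3, lands at row 4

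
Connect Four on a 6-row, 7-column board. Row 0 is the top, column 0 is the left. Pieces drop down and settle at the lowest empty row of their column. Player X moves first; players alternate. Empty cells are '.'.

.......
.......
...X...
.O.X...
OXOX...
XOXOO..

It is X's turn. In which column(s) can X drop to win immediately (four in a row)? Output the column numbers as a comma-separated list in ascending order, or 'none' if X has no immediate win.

Answer: 2,3

Derivation:
col 0: drop X → no win
col 1: drop X → no win
col 2: drop X → WIN!
col 3: drop X → WIN!
col 4: drop X → no win
col 5: drop X → no win
col 6: drop X → no win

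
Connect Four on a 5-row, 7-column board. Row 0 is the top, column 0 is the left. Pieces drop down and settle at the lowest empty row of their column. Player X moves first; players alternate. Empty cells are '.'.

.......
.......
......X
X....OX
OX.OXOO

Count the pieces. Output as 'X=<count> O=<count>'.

X=5 O=5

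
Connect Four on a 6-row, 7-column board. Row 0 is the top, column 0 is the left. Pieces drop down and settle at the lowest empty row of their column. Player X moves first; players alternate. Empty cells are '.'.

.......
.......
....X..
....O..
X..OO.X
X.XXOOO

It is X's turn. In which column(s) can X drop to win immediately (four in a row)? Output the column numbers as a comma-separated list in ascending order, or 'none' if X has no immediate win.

Answer: 1

Derivation:
col 0: drop X → no win
col 1: drop X → WIN!
col 2: drop X → no win
col 3: drop X → no win
col 4: drop X → no win
col 5: drop X → no win
col 6: drop X → no win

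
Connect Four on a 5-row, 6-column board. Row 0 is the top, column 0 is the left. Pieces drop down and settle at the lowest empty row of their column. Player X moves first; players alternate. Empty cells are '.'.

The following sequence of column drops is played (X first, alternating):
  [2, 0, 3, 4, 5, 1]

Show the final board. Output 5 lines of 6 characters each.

Answer: ......
......
......
......
OOXXOX

Derivation:
Move 1: X drops in col 2, lands at row 4
Move 2: O drops in col 0, lands at row 4
Move 3: X drops in col 3, lands at row 4
Move 4: O drops in col 4, lands at row 4
Move 5: X drops in col 5, lands at row 4
Move 6: O drops in col 1, lands at row 4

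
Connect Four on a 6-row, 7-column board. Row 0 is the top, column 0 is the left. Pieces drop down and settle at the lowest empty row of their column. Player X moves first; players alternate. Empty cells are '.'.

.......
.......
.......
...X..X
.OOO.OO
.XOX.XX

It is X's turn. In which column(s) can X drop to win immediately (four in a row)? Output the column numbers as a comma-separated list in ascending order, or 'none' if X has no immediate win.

col 0: drop X → no win
col 1: drop X → no win
col 2: drop X → no win
col 3: drop X → no win
col 4: drop X → WIN!
col 5: drop X → no win
col 6: drop X → no win

Answer: 4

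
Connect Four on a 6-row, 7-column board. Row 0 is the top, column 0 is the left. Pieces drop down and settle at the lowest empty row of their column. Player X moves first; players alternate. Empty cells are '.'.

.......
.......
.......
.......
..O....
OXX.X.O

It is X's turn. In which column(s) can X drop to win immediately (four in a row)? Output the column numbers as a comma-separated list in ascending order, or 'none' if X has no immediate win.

Answer: 3

Derivation:
col 0: drop X → no win
col 1: drop X → no win
col 2: drop X → no win
col 3: drop X → WIN!
col 4: drop X → no win
col 5: drop X → no win
col 6: drop X → no win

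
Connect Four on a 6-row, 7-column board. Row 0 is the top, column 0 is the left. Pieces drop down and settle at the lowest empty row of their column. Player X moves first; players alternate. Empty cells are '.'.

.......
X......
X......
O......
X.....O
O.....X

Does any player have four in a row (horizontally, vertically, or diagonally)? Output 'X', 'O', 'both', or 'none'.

none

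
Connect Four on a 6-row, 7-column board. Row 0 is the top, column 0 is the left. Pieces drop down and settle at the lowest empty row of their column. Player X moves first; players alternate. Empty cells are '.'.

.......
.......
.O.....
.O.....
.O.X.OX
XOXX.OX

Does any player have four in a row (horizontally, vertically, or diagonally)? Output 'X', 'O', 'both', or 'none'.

O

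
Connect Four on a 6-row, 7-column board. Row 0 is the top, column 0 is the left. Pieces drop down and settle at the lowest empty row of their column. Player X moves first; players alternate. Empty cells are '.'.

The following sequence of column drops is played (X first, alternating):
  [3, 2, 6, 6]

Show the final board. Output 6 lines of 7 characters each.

Move 1: X drops in col 3, lands at row 5
Move 2: O drops in col 2, lands at row 5
Move 3: X drops in col 6, lands at row 5
Move 4: O drops in col 6, lands at row 4

Answer: .......
.......
.......
.......
......O
..OX..X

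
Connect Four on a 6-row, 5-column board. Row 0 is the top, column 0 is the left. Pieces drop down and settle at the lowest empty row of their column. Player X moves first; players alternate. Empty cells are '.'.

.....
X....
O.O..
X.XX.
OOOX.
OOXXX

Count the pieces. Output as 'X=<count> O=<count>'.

X=8 O=7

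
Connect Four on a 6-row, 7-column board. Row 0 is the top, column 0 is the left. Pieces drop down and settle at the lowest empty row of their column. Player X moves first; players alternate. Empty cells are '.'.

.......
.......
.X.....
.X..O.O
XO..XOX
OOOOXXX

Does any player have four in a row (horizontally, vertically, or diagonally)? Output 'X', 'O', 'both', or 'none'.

O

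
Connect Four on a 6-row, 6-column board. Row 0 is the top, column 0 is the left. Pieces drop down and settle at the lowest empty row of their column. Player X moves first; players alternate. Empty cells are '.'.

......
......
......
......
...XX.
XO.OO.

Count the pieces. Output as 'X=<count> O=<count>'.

X=3 O=3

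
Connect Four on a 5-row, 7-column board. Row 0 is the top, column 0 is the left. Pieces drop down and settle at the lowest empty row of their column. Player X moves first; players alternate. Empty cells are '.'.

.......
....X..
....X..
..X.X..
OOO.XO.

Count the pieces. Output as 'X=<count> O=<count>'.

X=5 O=4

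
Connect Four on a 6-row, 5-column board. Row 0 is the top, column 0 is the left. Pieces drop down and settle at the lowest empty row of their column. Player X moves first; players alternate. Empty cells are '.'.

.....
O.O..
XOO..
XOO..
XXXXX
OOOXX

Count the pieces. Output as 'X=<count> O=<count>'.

X=9 O=9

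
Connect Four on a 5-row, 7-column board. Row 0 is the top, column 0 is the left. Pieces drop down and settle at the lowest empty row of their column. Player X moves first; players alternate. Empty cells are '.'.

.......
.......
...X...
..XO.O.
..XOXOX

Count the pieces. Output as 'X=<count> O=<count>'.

X=5 O=4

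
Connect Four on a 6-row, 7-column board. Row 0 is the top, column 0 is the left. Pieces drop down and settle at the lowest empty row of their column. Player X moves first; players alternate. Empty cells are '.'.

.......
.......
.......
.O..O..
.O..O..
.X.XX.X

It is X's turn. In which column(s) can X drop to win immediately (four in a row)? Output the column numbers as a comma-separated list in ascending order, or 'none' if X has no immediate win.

col 0: drop X → no win
col 1: drop X → no win
col 2: drop X → WIN!
col 3: drop X → no win
col 4: drop X → no win
col 5: drop X → WIN!
col 6: drop X → no win

Answer: 2,5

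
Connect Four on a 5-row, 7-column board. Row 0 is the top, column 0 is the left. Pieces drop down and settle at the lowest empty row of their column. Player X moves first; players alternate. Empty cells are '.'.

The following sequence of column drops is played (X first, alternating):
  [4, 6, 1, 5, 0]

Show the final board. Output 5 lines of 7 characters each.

Move 1: X drops in col 4, lands at row 4
Move 2: O drops in col 6, lands at row 4
Move 3: X drops in col 1, lands at row 4
Move 4: O drops in col 5, lands at row 4
Move 5: X drops in col 0, lands at row 4

Answer: .......
.......
.......
.......
XX..XOO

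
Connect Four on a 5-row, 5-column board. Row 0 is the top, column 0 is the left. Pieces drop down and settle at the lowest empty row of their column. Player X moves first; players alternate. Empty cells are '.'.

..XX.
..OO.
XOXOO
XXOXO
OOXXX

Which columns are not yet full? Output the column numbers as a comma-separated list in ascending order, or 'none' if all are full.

Answer: 0,1,4

Derivation:
col 0: top cell = '.' → open
col 1: top cell = '.' → open
col 2: top cell = 'X' → FULL
col 3: top cell = 'X' → FULL
col 4: top cell = '.' → open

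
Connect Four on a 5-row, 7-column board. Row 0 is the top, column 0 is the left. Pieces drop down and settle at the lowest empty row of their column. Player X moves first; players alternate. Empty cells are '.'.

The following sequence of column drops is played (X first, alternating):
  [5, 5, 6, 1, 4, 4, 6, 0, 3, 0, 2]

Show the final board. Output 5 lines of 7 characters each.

Answer: .......
.......
.......
O...OOX
OOXXXXX

Derivation:
Move 1: X drops in col 5, lands at row 4
Move 2: O drops in col 5, lands at row 3
Move 3: X drops in col 6, lands at row 4
Move 4: O drops in col 1, lands at row 4
Move 5: X drops in col 4, lands at row 4
Move 6: O drops in col 4, lands at row 3
Move 7: X drops in col 6, lands at row 3
Move 8: O drops in col 0, lands at row 4
Move 9: X drops in col 3, lands at row 4
Move 10: O drops in col 0, lands at row 3
Move 11: X drops in col 2, lands at row 4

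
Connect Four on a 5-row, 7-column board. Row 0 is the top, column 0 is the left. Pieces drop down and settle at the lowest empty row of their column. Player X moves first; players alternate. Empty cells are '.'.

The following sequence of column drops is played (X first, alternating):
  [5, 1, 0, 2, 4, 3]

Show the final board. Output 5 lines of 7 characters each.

Move 1: X drops in col 5, lands at row 4
Move 2: O drops in col 1, lands at row 4
Move 3: X drops in col 0, lands at row 4
Move 4: O drops in col 2, lands at row 4
Move 5: X drops in col 4, lands at row 4
Move 6: O drops in col 3, lands at row 4

Answer: .......
.......
.......
.......
XOOOXX.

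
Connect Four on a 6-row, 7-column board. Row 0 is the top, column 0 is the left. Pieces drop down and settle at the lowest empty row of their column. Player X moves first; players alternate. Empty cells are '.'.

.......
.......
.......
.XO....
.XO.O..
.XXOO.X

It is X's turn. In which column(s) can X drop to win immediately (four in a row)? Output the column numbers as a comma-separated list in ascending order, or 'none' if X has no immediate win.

col 0: drop X → no win
col 1: drop X → WIN!
col 2: drop X → no win
col 3: drop X → no win
col 4: drop X → no win
col 5: drop X → no win
col 6: drop X → no win

Answer: 1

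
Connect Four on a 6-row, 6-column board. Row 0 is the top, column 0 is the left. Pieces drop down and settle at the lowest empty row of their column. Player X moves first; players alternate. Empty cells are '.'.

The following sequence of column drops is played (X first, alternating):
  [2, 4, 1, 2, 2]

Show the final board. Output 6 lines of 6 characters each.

Answer: ......
......
......
..X...
..O...
.XX.O.

Derivation:
Move 1: X drops in col 2, lands at row 5
Move 2: O drops in col 4, lands at row 5
Move 3: X drops in col 1, lands at row 5
Move 4: O drops in col 2, lands at row 4
Move 5: X drops in col 2, lands at row 3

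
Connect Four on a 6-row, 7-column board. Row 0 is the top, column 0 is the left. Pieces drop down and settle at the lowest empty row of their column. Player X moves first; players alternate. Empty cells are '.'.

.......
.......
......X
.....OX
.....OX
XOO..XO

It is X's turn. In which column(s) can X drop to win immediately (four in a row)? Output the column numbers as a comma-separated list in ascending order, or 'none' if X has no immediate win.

Answer: 6

Derivation:
col 0: drop X → no win
col 1: drop X → no win
col 2: drop X → no win
col 3: drop X → no win
col 4: drop X → no win
col 5: drop X → no win
col 6: drop X → WIN!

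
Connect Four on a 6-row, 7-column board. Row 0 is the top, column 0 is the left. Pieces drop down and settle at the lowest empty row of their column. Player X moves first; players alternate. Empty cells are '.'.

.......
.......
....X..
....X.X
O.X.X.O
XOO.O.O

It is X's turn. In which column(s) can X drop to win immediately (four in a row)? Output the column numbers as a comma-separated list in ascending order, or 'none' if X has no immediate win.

Answer: 4

Derivation:
col 0: drop X → no win
col 1: drop X → no win
col 2: drop X → no win
col 3: drop X → no win
col 4: drop X → WIN!
col 5: drop X → no win
col 6: drop X → no win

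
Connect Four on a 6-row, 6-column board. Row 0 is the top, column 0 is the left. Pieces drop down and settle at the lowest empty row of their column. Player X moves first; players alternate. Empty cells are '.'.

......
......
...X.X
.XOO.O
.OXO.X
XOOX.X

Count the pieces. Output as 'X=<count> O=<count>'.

X=8 O=7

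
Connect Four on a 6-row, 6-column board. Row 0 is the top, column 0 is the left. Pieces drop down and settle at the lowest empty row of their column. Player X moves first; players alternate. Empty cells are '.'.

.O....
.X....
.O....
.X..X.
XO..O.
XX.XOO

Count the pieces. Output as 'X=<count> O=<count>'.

X=7 O=6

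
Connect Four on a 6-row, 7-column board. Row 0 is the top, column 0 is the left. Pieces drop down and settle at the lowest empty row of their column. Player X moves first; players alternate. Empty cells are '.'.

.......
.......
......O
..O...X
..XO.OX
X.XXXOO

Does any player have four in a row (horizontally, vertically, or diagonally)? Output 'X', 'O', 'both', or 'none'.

none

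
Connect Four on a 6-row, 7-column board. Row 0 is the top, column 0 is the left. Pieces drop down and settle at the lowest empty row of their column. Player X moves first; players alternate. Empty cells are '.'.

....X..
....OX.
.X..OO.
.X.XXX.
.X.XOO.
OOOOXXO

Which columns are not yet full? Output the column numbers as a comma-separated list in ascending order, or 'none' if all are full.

Answer: 0,1,2,3,5,6

Derivation:
col 0: top cell = '.' → open
col 1: top cell = '.' → open
col 2: top cell = '.' → open
col 3: top cell = '.' → open
col 4: top cell = 'X' → FULL
col 5: top cell = '.' → open
col 6: top cell = '.' → open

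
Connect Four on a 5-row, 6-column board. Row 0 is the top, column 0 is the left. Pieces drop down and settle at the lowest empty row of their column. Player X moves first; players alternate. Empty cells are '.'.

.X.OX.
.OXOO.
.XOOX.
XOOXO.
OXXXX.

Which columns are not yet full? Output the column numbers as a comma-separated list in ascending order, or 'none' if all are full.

Answer: 0,2,5

Derivation:
col 0: top cell = '.' → open
col 1: top cell = 'X' → FULL
col 2: top cell = '.' → open
col 3: top cell = 'O' → FULL
col 4: top cell = 'X' → FULL
col 5: top cell = '.' → open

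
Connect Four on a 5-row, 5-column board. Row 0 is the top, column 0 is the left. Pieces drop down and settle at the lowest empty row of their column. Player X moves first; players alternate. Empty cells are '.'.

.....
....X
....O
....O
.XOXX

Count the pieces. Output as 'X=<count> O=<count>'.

X=4 O=3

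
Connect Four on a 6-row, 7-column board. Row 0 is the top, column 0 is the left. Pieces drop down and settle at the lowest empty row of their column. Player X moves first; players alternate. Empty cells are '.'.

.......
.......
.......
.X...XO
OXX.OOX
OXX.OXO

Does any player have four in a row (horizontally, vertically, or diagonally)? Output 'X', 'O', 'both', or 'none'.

none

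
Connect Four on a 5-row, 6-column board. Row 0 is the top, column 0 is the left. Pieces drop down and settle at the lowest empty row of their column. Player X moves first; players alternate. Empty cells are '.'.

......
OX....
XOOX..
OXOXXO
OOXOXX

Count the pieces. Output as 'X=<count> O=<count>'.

X=9 O=9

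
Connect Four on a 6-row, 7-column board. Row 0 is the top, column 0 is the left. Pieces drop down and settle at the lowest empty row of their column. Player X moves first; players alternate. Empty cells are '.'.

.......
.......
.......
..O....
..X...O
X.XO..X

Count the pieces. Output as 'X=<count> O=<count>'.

X=4 O=3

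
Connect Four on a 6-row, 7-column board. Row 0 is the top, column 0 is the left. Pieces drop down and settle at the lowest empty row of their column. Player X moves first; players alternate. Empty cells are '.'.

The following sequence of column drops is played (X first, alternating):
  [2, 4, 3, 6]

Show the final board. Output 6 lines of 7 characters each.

Move 1: X drops in col 2, lands at row 5
Move 2: O drops in col 4, lands at row 5
Move 3: X drops in col 3, lands at row 5
Move 4: O drops in col 6, lands at row 5

Answer: .......
.......
.......
.......
.......
..XXO.O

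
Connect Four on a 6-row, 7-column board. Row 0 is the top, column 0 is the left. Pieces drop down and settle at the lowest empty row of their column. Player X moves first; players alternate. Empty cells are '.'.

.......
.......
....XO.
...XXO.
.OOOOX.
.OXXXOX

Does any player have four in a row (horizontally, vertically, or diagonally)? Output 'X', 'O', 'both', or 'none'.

O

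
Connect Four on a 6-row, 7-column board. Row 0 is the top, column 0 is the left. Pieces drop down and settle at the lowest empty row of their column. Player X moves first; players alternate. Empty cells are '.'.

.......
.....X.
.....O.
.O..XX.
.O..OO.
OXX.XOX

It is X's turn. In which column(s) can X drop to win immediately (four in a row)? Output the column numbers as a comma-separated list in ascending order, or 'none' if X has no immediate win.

Answer: 3

Derivation:
col 0: drop X → no win
col 1: drop X → no win
col 2: drop X → no win
col 3: drop X → WIN!
col 4: drop X → no win
col 5: drop X → no win
col 6: drop X → no win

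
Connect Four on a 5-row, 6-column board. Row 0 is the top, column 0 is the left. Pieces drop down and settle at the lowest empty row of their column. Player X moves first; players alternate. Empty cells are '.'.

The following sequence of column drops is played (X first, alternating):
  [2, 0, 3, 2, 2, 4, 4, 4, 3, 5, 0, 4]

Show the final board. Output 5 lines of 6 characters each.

Answer: ......
....O.
..X.O.
X.OXX.
O.XXOO

Derivation:
Move 1: X drops in col 2, lands at row 4
Move 2: O drops in col 0, lands at row 4
Move 3: X drops in col 3, lands at row 4
Move 4: O drops in col 2, lands at row 3
Move 5: X drops in col 2, lands at row 2
Move 6: O drops in col 4, lands at row 4
Move 7: X drops in col 4, lands at row 3
Move 8: O drops in col 4, lands at row 2
Move 9: X drops in col 3, lands at row 3
Move 10: O drops in col 5, lands at row 4
Move 11: X drops in col 0, lands at row 3
Move 12: O drops in col 4, lands at row 1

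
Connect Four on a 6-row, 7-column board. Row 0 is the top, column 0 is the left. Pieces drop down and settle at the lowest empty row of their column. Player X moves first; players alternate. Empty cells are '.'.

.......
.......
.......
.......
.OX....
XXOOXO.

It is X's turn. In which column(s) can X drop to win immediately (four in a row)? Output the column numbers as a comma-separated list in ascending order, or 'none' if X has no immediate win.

Answer: none

Derivation:
col 0: drop X → no win
col 1: drop X → no win
col 2: drop X → no win
col 3: drop X → no win
col 4: drop X → no win
col 5: drop X → no win
col 6: drop X → no win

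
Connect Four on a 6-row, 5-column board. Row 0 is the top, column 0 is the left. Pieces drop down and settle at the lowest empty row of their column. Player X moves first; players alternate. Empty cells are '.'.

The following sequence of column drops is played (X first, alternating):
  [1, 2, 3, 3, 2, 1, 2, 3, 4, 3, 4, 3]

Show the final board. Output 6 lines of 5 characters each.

Answer: .....
...O.
...O.
..XO.
.OXOX
.XOXX

Derivation:
Move 1: X drops in col 1, lands at row 5
Move 2: O drops in col 2, lands at row 5
Move 3: X drops in col 3, lands at row 5
Move 4: O drops in col 3, lands at row 4
Move 5: X drops in col 2, lands at row 4
Move 6: O drops in col 1, lands at row 4
Move 7: X drops in col 2, lands at row 3
Move 8: O drops in col 3, lands at row 3
Move 9: X drops in col 4, lands at row 5
Move 10: O drops in col 3, lands at row 2
Move 11: X drops in col 4, lands at row 4
Move 12: O drops in col 3, lands at row 1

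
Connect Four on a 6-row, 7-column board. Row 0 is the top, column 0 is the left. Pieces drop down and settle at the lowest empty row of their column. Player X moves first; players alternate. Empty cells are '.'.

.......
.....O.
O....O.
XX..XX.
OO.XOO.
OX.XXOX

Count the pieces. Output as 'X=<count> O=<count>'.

X=9 O=9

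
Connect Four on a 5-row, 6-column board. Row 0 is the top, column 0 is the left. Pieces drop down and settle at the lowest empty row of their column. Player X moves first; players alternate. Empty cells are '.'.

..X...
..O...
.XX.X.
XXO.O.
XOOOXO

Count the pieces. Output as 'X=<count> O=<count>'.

X=8 O=7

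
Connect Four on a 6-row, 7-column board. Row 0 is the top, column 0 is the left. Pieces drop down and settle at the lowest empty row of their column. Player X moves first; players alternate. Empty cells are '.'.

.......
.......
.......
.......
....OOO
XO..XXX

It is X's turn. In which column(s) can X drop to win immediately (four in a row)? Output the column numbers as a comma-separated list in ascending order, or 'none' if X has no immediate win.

Answer: 3

Derivation:
col 0: drop X → no win
col 1: drop X → no win
col 2: drop X → no win
col 3: drop X → WIN!
col 4: drop X → no win
col 5: drop X → no win
col 6: drop X → no win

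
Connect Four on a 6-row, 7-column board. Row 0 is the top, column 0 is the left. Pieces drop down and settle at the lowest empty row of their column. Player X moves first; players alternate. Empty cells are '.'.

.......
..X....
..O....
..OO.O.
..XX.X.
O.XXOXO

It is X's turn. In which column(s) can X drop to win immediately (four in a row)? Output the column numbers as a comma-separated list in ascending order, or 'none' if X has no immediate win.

col 0: drop X → no win
col 1: drop X → no win
col 2: drop X → no win
col 3: drop X → no win
col 4: drop X → WIN!
col 5: drop X → no win
col 6: drop X → no win

Answer: 4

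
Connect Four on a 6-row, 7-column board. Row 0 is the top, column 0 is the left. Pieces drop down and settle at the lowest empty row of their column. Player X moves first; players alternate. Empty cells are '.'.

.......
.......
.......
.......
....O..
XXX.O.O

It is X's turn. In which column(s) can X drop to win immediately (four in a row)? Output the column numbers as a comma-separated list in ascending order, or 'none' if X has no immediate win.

Answer: 3

Derivation:
col 0: drop X → no win
col 1: drop X → no win
col 2: drop X → no win
col 3: drop X → WIN!
col 4: drop X → no win
col 5: drop X → no win
col 6: drop X → no win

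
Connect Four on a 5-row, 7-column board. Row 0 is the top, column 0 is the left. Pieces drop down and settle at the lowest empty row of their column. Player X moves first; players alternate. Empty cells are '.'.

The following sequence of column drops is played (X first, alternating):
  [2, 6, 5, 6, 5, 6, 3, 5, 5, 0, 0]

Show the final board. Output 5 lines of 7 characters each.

Move 1: X drops in col 2, lands at row 4
Move 2: O drops in col 6, lands at row 4
Move 3: X drops in col 5, lands at row 4
Move 4: O drops in col 6, lands at row 3
Move 5: X drops in col 5, lands at row 3
Move 6: O drops in col 6, lands at row 2
Move 7: X drops in col 3, lands at row 4
Move 8: O drops in col 5, lands at row 2
Move 9: X drops in col 5, lands at row 1
Move 10: O drops in col 0, lands at row 4
Move 11: X drops in col 0, lands at row 3

Answer: .......
.....X.
.....OO
X....XO
O.XX.XO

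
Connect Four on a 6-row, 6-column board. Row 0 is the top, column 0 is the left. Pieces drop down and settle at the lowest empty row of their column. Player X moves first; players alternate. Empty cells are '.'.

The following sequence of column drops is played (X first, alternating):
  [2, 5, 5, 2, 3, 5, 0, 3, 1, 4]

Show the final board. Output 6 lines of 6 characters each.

Answer: ......
......
......
.....O
..OO.X
XXXXOO

Derivation:
Move 1: X drops in col 2, lands at row 5
Move 2: O drops in col 5, lands at row 5
Move 3: X drops in col 5, lands at row 4
Move 4: O drops in col 2, lands at row 4
Move 5: X drops in col 3, lands at row 5
Move 6: O drops in col 5, lands at row 3
Move 7: X drops in col 0, lands at row 5
Move 8: O drops in col 3, lands at row 4
Move 9: X drops in col 1, lands at row 5
Move 10: O drops in col 4, lands at row 5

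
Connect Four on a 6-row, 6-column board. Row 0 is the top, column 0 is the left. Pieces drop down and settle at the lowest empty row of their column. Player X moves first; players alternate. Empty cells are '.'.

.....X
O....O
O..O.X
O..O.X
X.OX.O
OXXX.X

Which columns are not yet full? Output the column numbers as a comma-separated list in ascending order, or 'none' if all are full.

col 0: top cell = '.' → open
col 1: top cell = '.' → open
col 2: top cell = '.' → open
col 3: top cell = '.' → open
col 4: top cell = '.' → open
col 5: top cell = 'X' → FULL

Answer: 0,1,2,3,4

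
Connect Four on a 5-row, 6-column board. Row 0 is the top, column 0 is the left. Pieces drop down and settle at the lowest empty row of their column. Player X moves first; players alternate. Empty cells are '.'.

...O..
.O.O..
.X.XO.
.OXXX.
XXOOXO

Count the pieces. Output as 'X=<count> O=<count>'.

X=8 O=8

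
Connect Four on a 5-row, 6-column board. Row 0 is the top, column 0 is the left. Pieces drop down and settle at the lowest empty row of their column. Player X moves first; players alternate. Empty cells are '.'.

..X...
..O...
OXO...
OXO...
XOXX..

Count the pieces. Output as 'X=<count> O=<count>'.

X=6 O=6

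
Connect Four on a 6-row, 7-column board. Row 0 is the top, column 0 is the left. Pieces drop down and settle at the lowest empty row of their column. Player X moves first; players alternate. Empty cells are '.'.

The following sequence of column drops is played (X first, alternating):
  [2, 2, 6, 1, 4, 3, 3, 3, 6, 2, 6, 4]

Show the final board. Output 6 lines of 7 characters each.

Move 1: X drops in col 2, lands at row 5
Move 2: O drops in col 2, lands at row 4
Move 3: X drops in col 6, lands at row 5
Move 4: O drops in col 1, lands at row 5
Move 5: X drops in col 4, lands at row 5
Move 6: O drops in col 3, lands at row 5
Move 7: X drops in col 3, lands at row 4
Move 8: O drops in col 3, lands at row 3
Move 9: X drops in col 6, lands at row 4
Move 10: O drops in col 2, lands at row 3
Move 11: X drops in col 6, lands at row 3
Move 12: O drops in col 4, lands at row 4

Answer: .......
.......
.......
..OO..X
..OXO.X
.OXOX.X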